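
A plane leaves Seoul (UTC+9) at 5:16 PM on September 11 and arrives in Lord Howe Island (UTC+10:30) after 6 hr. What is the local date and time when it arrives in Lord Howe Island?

Convert departure to UTC: 5:16 PM − 9:00 = 8:16 AM UTC on Sep 11.
Add 6 hours travel time → 2:16 PM UTC.
Lord Howe Island is UTC+10:30, so local arrival = 2:16 PM + 10:30 = 12:46 AM on Sep 12.

12:46 AM on September 12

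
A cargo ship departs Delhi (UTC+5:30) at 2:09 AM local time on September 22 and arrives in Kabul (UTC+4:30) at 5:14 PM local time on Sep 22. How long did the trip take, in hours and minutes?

16 hours 5 minutes

Kabul is 1:00 behind Delhi.
Clock-face elapsed time (ignoring zones) is 15 hours 5 minutes.
Actual elapsed = 15 hours 5 minutes + 1:00 = 16 hours 5 minutes.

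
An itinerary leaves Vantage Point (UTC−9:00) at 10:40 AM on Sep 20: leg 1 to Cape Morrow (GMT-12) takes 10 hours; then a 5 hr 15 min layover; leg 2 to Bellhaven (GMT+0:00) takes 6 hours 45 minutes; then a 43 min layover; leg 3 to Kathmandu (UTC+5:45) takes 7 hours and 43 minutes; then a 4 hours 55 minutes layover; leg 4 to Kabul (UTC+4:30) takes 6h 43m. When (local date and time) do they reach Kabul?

Convert departure to UTC: 10:40 AM + 9:00 = 7:40 PM UTC on Sep 20.
Add 10 hours leg 1 → 5:40 AM UTC (Sep 21).
Add 5 hours and 15 minutes layover in Cape Morrow → 10:55 AM UTC.
Add 6 hours 45 minutes leg 2 → 5:40 PM UTC.
Add 43 minutes layover in Bellhaven → 6:23 PM UTC.
Add 7 hours and 43 minutes leg 3 → 2:06 AM UTC (Sep 22).
Add 4 hours 55 minutes layover in Kathmandu → 7:01 AM UTC.
Add 6 hours and 43 minutes leg 4 → 1:44 PM UTC.
Kabul is UTC+4:30, so local arrival = 1:44 PM + 4:30 = 6:14 PM on Sep 22.

6:14 PM on September 22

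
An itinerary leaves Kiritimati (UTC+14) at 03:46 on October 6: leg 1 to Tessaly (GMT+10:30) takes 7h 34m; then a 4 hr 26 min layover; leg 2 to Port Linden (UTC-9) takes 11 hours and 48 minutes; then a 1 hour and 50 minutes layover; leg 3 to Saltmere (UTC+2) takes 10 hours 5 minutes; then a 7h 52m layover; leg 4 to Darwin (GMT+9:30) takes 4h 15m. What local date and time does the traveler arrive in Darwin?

23:06 on Oct 7

Convert departure to UTC: 03:46 − 14:00 = 13:46 UTC on Oct 5.
Add 7 hours 34 minutes leg 1 → 21:20 UTC.
Add 4 hours 26 minutes layover in Tessaly → 01:46 UTC (Oct 6).
Add 11 hours 48 minutes leg 2 → 13:34 UTC.
Add 1 hour and 50 minutes layover in Port Linden → 15:24 UTC.
Add 10 hours 5 minutes leg 3 → 01:29 UTC (Oct 7).
Add 7 hours and 52 minutes layover in Saltmere → 09:21 UTC.
Add 4 hours 15 minutes leg 4 → 13:36 UTC.
Darwin is UTC+9:30, so local arrival = 13:36 + 9:30 = 23:06 on Oct 7.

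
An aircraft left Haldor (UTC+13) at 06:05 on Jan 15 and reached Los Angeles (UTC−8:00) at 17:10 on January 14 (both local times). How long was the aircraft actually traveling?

Los Angeles is 21:00 behind Haldor.
Clock-face elapsed time (ignoring zones) is −12 hours 55 minutes.
Actual elapsed = −12 hours 55 minutes + 21:00 = 8 hours 5 minutes.

8 hours 5 minutes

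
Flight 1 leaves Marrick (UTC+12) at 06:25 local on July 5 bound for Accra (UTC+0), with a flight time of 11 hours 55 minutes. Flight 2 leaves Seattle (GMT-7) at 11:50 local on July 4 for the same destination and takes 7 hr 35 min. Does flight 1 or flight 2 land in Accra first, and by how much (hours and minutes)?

Flight 1 in UTC: 06:25 − 12:00 = 18:25 on Jul 4.
+11 hours and 55 minutes → arrive 06:20 UTC on Jul 5.
Flight 2 in UTC: 11:50 + 7:00 = 18:50 on Jul 4.
+7 hours 35 minutes → arrive 02:25 UTC on Jul 5.
Flight 2 lands earlier by 3 hours 55 minutes.

the second, by 3 hours 55 minutes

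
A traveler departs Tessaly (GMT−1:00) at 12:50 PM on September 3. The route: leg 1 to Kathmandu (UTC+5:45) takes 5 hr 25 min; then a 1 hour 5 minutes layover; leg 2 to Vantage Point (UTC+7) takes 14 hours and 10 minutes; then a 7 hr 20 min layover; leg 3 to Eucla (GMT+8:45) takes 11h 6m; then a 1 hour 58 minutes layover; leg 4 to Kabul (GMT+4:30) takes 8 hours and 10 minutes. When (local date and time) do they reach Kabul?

Convert departure to UTC: 12:50 PM + 1:00 = 1:50 PM UTC on Sep 3.
Add 5 hours and 25 minutes leg 1 → 7:15 PM UTC.
Add 1 hour 5 minutes layover in Kathmandu → 8:20 PM UTC.
Add 14 hours and 10 minutes leg 2 → 10:30 AM UTC (Sep 4).
Add 7 hours 20 minutes layover in Vantage Point → 5:50 PM UTC.
Add 11 hours 6 minutes leg 3 → 4:56 AM UTC (Sep 5).
Add 1 hour 58 minutes layover in Eucla → 6:54 AM UTC.
Add 8 hours 10 minutes leg 4 → 3:04 PM UTC.
Kabul is UTC+4:30, so local arrival = 3:04 PM + 4:30 = 7:34 PM on Sep 5.

7:34 PM on September 5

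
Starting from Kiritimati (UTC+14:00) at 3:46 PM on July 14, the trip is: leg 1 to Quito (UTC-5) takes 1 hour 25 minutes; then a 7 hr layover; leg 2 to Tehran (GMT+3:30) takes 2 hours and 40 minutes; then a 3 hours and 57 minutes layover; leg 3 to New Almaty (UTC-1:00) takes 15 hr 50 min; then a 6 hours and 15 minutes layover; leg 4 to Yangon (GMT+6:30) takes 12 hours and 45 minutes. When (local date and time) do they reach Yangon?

Convert departure to UTC: 3:46 PM − 14:00 = 1:46 AM UTC on Jul 14.
Add 1 hour and 25 minutes leg 1 → 3:11 AM UTC.
Add 7 hours layover in Quito → 10:11 AM UTC.
Add 2 hours 40 minutes leg 2 → 12:51 PM UTC.
Add 3 hours 57 minutes layover in Tehran → 4:48 PM UTC.
Add 15 hours 50 minutes leg 3 → 8:38 AM UTC (Jul 15).
Add 6 hours and 15 minutes layover in New Almaty → 2:53 PM UTC.
Add 12 hours 45 minutes leg 4 → 3:38 AM UTC (Jul 16).
Yangon is UTC+6:30, so local arrival = 3:38 AM + 6:30 = 10:08 AM on Jul 16.

10:08 AM on July 16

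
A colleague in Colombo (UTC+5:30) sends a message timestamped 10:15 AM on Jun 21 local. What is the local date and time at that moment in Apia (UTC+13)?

In UTC: 10:15 AM − 5:30 = 4:45 AM on Jun 21.
Apia is UTC+13:00: 4:45 AM + 13:00 = 5:45 PM on Jun 21.

5:45 PM on June 21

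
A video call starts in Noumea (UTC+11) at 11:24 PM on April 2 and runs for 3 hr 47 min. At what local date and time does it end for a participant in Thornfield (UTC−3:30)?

12:41 PM on April 2

Convert start to UTC: 11:24 PM − 11:00 = 12:24 PM UTC on Apr 2.
Add 3 hours 47 minutes duration → 4:11 PM UTC.
Thornfield is UTC−3:30, so local end time = 4:11 PM − 3:30 = 12:41 PM on Apr 2.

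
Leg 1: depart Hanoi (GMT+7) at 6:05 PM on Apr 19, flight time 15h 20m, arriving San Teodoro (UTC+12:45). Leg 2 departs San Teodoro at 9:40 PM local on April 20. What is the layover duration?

6 hours 30 minutes

Convert departure to UTC: 6:05 PM − 7:00 = 11:05 AM UTC on Apr 19.
Add 15 hours and 20 minutes flight time → 2:25 AM UTC (Apr 20).
San Teodoro is UTC+12:45, so local arrival = 2:25 AM + 12:45 = 3:10 PM on Apr 20.
Layover = 9:40 PM − 3:10 PM = 6 hours 30 minutes.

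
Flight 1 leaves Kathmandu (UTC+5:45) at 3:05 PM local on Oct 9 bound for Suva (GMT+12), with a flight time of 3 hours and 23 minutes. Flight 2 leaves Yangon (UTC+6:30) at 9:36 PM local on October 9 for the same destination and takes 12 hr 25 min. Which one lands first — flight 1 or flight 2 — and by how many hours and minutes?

the first, by 14 hours 48 minutes

Flight 1 in UTC: 3:05 PM − 5:45 = 9:20 AM on Oct 9.
+3 hours 23 minutes → arrive 12:43 PM UTC on Oct 9.
Flight 2 in UTC: 9:36 PM − 6:30 = 3:06 PM on Oct 9.
+12 hours and 25 minutes → arrive 3:31 AM UTC on Oct 10.
Flight 1 lands earlier by 14 hours 48 minutes.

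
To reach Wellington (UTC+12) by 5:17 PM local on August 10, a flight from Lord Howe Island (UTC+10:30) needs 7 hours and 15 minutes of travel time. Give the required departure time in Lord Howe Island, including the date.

Target arrival in UTC: 5:17 PM − 12:00 = 5:17 AM on Aug 10.
Subtract 7 hours and 15 minutes → departure 10:02 PM UTC on Aug 9.
Lord Howe Island is UTC+10:30: 10:02 PM + 10:30 = 8:32 AM on Aug 10.

8:32 AM on Aug 10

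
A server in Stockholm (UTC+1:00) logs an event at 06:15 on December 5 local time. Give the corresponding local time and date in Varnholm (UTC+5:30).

Varnholm is 4:30 ahead of Stockholm.
Shift by the zone difference: 06:15 + 4:30 = 10:45 on Dec 5 in Varnholm.

10:45 on December 5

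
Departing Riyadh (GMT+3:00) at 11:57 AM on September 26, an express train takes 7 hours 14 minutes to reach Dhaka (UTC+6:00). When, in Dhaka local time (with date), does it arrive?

10:11 PM on September 26

Convert departure to UTC: 11:57 AM − 3:00 = 8:57 AM UTC on Sep 26.
Add 7 hours and 14 minutes travel time → 4:11 PM UTC.
Dhaka is UTC+6:00, so local arrival = 4:11 PM + 6:00 = 10:11 PM on Sep 26.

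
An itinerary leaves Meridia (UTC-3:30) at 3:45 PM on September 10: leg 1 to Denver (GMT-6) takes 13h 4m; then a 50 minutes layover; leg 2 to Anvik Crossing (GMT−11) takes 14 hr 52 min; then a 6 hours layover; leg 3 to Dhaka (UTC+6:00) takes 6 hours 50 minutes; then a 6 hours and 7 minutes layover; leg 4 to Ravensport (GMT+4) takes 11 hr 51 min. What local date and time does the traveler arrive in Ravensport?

10:49 AM on September 13

Convert departure to UTC: 3:45 PM + 3:30 = 7:15 PM UTC on Sep 10.
Add 13 hours 4 minutes leg 1 → 8:19 AM UTC (Sep 11).
Add 50 minutes layover in Denver → 9:09 AM UTC.
Add 14 hours 52 minutes leg 2 → 12:01 AM UTC (Sep 12).
Add 6 hours layover in Anvik Crossing → 6:01 AM UTC.
Add 6 hours 50 minutes leg 3 → 12:51 PM UTC.
Add 6 hours 7 minutes layover in Dhaka → 6:58 PM UTC.
Add 11 hours 51 minutes leg 4 → 6:49 AM UTC (Sep 13).
Ravensport is UTC+4:00, so local arrival = 6:49 AM + 4:00 = 10:49 AM on Sep 13.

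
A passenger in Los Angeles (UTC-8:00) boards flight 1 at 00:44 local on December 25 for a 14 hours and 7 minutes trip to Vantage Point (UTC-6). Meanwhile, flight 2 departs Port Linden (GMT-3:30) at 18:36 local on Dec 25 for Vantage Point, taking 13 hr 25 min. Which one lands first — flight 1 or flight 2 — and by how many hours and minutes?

Flight 1 in UTC: 00:44 + 8:00 = 08:44 on Dec 25.
+14 hours 7 minutes → arrive 22:51 UTC on Dec 25.
Flight 2 in UTC: 18:36 + 3:30 = 22:06 on Dec 25.
+13 hours 25 minutes → arrive 11:31 UTC on Dec 26.
Flight 1 lands earlier by 12 hours 40 minutes.

the first, by 12 hours 40 minutes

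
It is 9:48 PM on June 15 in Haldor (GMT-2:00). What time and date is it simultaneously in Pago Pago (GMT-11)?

12:48 PM on June 15

Pago Pago is 9:00 behind Haldor.
Shift by the zone difference: 9:48 PM − 9:00 = 12:48 PM on Jun 15 in Pago Pago.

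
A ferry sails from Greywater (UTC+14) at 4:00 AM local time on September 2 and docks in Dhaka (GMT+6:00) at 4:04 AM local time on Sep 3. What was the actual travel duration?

32 hours 4 minutes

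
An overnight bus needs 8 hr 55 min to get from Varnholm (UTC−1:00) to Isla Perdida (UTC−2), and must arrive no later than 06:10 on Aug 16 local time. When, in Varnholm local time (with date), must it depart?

22:15 on August 15

Target arrival in UTC: 06:10 + 2:00 = 08:10 on Aug 16.
Subtract 8 hours and 55 minutes → departure 23:15 UTC on Aug 15.
Varnholm is UTC−1:00: 23:15 − 1:00 = 22:15 on Aug 15.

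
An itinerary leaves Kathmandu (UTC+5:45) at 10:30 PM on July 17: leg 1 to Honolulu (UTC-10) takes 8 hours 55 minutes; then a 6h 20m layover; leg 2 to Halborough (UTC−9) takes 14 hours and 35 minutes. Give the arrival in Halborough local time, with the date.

Convert departure to UTC: 10:30 PM − 5:45 = 4:45 PM UTC on Jul 17.
Add 8 hours and 55 minutes leg 1 → 1:40 AM UTC (Jul 18).
Add 6 hours and 20 minutes layover in Honolulu → 8:00 AM UTC.
Add 14 hours and 35 minutes leg 2 → 10:35 PM UTC.
Halborough is UTC−9:00, so local arrival = 10:35 PM − 9:00 = 1:35 PM on Jul 18.

1:35 PM on Jul 18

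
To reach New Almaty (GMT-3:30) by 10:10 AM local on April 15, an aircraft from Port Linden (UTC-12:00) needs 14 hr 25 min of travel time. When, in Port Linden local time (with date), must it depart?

Target arrival in UTC: 10:10 AM + 3:30 = 1:40 PM on Apr 15.
Subtract 14 hours 25 minutes → departure 11:15 PM UTC on Apr 14.
Port Linden is UTC−12:00: 11:15 PM − 12:00 = 11:15 AM on Apr 14.

11:15 AM on April 14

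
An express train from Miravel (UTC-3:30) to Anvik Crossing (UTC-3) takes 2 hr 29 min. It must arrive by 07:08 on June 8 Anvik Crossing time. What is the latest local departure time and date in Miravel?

04:09 on Jun 8

Target arrival in UTC: 07:08 + 3:00 = 10:08 on Jun 8.
Subtract 2 hours 29 minutes → departure 07:39 UTC on Jun 8.
Miravel is UTC−3:30: 07:39 − 3:30 = 04:09 on Jun 8.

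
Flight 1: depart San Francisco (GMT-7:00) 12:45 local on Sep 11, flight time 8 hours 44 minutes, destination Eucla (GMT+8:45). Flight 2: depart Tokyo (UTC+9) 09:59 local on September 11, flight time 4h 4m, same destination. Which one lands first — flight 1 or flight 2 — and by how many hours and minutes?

the second, by 23 hours 26 minutes

Flight 1 in UTC: 12:45 + 7:00 = 19:45 on Sep 11.
+8 hours and 44 minutes → arrive 04:29 UTC on Sep 12.
Flight 2 in UTC: 09:59 − 9:00 = 00:59 on Sep 11.
+4 hours 4 minutes → arrive 05:03 UTC on Sep 11.
Flight 2 lands earlier by 23 hours 26 minutes.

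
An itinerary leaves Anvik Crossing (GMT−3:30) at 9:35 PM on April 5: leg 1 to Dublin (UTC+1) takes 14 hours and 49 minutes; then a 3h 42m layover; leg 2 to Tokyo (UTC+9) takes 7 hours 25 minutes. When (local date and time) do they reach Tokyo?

Convert departure to UTC: 9:35 PM + 3:30 = 1:05 AM UTC on Apr 6.
Add 14 hours and 49 minutes leg 1 → 3:54 PM UTC.
Add 3 hours and 42 minutes layover in Dublin → 7:36 PM UTC.
Add 7 hours and 25 minutes leg 2 → 3:01 AM UTC (Apr 7).
Tokyo is UTC+9:00, so local arrival = 3:01 AM + 9:00 = 12:01 PM on Apr 7.

12:01 PM on April 7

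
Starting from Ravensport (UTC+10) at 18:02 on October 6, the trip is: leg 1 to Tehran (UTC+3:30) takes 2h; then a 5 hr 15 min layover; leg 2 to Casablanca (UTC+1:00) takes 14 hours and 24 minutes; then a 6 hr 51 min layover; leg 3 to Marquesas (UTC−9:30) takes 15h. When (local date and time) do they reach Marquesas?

18:02 on Oct 7

Convert departure to UTC: 18:02 − 10:00 = 08:02 UTC on Oct 6.
Add 2 hours leg 1 → 10:02 UTC.
Add 5 hours and 15 minutes layover in Tehran → 15:17 UTC.
Add 14 hours 24 minutes leg 2 → 05:41 UTC (Oct 7).
Add 6 hours and 51 minutes layover in Casablanca → 12:32 UTC.
Add 15 hours leg 3 → 03:32 UTC (Oct 8).
Marquesas is UTC−9:30, so local arrival = 03:32 − 9:30 = 18:02 on Oct 7.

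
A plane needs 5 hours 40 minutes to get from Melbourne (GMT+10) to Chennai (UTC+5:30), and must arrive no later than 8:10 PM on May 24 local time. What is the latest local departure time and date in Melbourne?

Target arrival in UTC: 8:10 PM − 5:30 = 2:40 PM on May 24.
Subtract 5 hours and 40 minutes → departure 9:00 AM UTC on May 24.
Melbourne is UTC+10:00: 9:00 AM + 10:00 = 7:00 PM on May 24.

7:00 PM on May 24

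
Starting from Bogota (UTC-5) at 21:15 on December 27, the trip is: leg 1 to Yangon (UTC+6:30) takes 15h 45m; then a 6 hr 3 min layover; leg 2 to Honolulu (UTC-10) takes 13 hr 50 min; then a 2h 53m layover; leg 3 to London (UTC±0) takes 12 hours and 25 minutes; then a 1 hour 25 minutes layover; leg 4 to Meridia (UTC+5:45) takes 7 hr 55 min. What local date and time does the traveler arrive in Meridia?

Convert departure to UTC: 21:15 + 5:00 = 02:15 UTC on Dec 28.
Add 15 hours and 45 minutes leg 1 → 18:00 UTC.
Add 6 hours 3 minutes layover in Yangon → 00:03 UTC (Dec 29).
Add 13 hours and 50 minutes leg 2 → 13:53 UTC.
Add 2 hours 53 minutes layover in Honolulu → 16:46 UTC.
Add 12 hours and 25 minutes leg 3 → 05:11 UTC (Dec 30).
Add 1 hour 25 minutes layover in London → 06:36 UTC.
Add 7 hours 55 minutes leg 4 → 14:31 UTC.
Meridia is UTC+5:45, so local arrival = 14:31 + 5:45 = 20:16 on Dec 30.

20:16 on Dec 30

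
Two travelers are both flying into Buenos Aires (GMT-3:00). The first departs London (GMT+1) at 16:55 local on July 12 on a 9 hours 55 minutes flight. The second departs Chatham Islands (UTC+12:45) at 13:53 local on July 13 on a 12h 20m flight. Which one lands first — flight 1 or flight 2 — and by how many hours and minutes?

the first, by 11 hours 38 minutes

Flight 1 in UTC: 16:55 − 1:00 = 15:55 on Jul 12.
+9 hours and 55 minutes → arrive 01:50 UTC on Jul 13.
Flight 2 in UTC: 13:53 − 12:45 = 01:08 on Jul 13.
+12 hours and 20 minutes → arrive 13:28 UTC on Jul 13.
Flight 1 lands earlier by 11 hours 38 minutes.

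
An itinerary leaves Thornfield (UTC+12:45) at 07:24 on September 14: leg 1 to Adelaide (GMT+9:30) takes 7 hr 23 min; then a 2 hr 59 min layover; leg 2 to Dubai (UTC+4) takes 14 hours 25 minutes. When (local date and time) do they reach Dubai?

23:26 on September 14

Convert departure to UTC: 07:24 − 12:45 = 18:39 UTC on Sep 13.
Add 7 hours 23 minutes leg 1 → 02:02 UTC (Sep 14).
Add 2 hours and 59 minutes layover in Adelaide → 05:01 UTC.
Add 14 hours 25 minutes leg 2 → 19:26 UTC.
Dubai is UTC+4:00, so local arrival = 19:26 + 4:00 = 23:26 on Sep 14.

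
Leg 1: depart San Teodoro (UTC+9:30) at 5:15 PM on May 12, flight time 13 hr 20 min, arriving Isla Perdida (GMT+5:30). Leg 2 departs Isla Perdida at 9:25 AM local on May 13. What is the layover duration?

6 hours 50 minutes

Convert departure to UTC: 5:15 PM − 9:30 = 7:45 AM UTC on May 12.
Add 13 hours 20 minutes flight time → 9:05 PM UTC.
Isla Perdida is UTC+5:30, so local arrival = 9:05 PM + 5:30 = 2:35 AM on May 13.
Layover = 9:25 AM − 2:35 AM = 6 hours 50 minutes.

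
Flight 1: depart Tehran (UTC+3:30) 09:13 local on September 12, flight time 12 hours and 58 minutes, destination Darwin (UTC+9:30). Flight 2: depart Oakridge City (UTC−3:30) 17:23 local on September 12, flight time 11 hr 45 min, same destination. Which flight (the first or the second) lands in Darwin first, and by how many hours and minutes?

Flight 1 in UTC: 09:13 − 3:30 = 05:43 on Sep 12.
+12 hours and 58 minutes → arrive 18:41 UTC on Sep 12.
Flight 2 in UTC: 17:23 + 3:30 = 20:53 on Sep 12.
+11 hours and 45 minutes → arrive 08:38 UTC on Sep 13.
Flight 1 lands earlier by 13 hours 57 minutes.

the first, by 13 hours 57 minutes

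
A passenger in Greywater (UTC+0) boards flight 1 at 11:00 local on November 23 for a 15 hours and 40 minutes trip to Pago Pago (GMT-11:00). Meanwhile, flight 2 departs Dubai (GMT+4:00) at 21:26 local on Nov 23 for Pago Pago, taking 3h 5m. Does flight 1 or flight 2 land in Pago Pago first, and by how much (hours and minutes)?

the second, by 6 hours 9 minutes

Flight 1 departs at 11:00 UTC (Nov 23).
+15 hours and 40 minutes → arrive 02:40 UTC on Nov 24.
Flight 2 in UTC: 21:26 − 4:00 = 17:26 on Nov 23.
+3 hours 5 minutes → arrive 20:31 UTC on Nov 23.
Flight 2 lands earlier by 6 hours 9 minutes.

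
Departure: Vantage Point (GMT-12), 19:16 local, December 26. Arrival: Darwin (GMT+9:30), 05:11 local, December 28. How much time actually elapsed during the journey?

Departure in UTC: 19:16 + 12:00 = 07:16 on Dec 27.
Arrival in UTC: 05:11 − 9:30 = 19:41 on Dec 27.
Elapsed = 19:41 − 07:16 = 12 hours 25 minutes.

12 hours 25 minutes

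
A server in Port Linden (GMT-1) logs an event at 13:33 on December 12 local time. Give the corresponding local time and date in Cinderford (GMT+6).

20:33 on December 12

In UTC: 13:33 + 1:00 = 14:33 on Dec 12.
Cinderford is UTC+6:00: 14:33 + 6:00 = 20:33 on Dec 12.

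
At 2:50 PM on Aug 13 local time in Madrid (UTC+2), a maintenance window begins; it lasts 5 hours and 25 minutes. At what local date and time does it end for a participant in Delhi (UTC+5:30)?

11:45 PM on August 13

Delhi is 3:30 ahead of Madrid.
After 5 hours 25 minutes it is 8:15 PM in Madrid.
Shift by the zone difference: 8:15 PM + 3:30 = 11:45 PM on Aug 13 in Delhi.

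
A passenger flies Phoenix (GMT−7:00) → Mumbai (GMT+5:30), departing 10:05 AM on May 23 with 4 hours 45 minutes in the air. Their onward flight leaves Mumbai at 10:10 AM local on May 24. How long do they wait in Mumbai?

Convert departure to UTC: 10:05 AM + 7:00 = 5:05 PM UTC on May 23.
Add 4 hours and 45 minutes flight time → 9:50 PM UTC.
Mumbai is UTC+5:30, so local arrival = 9:50 PM + 5:30 = 3:20 AM on May 24.
Layover = 10:10 AM − 3:20 AM = 6 hours 50 minutes.

6 hours 50 minutes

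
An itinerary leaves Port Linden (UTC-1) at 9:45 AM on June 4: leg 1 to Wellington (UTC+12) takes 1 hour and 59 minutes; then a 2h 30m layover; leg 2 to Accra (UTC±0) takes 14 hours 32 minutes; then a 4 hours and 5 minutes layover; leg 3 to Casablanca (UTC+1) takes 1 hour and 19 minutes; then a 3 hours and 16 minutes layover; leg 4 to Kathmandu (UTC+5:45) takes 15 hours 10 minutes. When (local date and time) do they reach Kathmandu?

Convert departure to UTC: 9:45 AM + 1:00 = 10:45 AM UTC on Jun 4.
Add 1 hour 59 minutes leg 1 → 12:44 PM UTC.
Add 2 hours and 30 minutes layover in Wellington → 3:14 PM UTC.
Add 14 hours and 32 minutes leg 2 → 5:46 AM UTC (Jun 5).
Add 4 hours and 5 minutes layover in Accra → 9:51 AM UTC.
Add 1 hour and 19 minutes leg 3 → 11:10 AM UTC.
Add 3 hours 16 minutes layover in Casablanca → 2:26 PM UTC.
Add 15 hours 10 minutes leg 4 → 5:36 AM UTC (Jun 6).
Kathmandu is UTC+5:45, so local arrival = 5:36 AM + 5:45 = 11:21 AM on Jun 6.

11:21 AM on Jun 6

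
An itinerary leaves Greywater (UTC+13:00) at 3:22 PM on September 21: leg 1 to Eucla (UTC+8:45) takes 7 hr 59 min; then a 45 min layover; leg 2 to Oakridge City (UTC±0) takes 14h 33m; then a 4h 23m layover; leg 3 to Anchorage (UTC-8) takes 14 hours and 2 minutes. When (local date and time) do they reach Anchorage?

Convert departure to UTC: 3:22 PM − 13:00 = 2:22 AM UTC on Sep 21.
Add 7 hours and 59 minutes leg 1 → 10:21 AM UTC.
Add 45 minutes layover in Eucla → 11:06 AM UTC.
Add 14 hours 33 minutes leg 2 → 1:39 AM UTC (Sep 22).
Add 4 hours and 23 minutes layover in Oakridge City → 6:02 AM UTC.
Add 14 hours 2 minutes leg 3 → 8:04 PM UTC.
Anchorage is UTC−8:00, so local arrival = 8:04 PM − 8:00 = 12:04 PM on Sep 22.

12:04 PM on September 22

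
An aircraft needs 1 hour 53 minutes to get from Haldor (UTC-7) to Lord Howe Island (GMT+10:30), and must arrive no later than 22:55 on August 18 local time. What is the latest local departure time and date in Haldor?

03:32 on August 18

Target arrival in UTC: 22:55 − 10:30 = 12:25 on Aug 18.
Subtract 1 hour and 53 minutes → departure 10:32 UTC on Aug 18.
Haldor is UTC−7:00: 10:32 − 7:00 = 03:32 on Aug 18.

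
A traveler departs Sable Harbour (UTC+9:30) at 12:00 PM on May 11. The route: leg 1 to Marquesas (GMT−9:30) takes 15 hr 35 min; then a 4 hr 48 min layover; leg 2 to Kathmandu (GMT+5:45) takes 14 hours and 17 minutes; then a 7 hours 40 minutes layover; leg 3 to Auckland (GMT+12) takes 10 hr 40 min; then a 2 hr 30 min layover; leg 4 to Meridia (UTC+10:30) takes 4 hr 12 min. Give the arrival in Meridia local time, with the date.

12:42 AM on May 14

Convert departure to UTC: 12:00 PM − 9:30 = 2:30 AM UTC on May 11.
Add 15 hours and 35 minutes leg 1 → 6:05 PM UTC.
Add 4 hours 48 minutes layover in Marquesas → 10:53 PM UTC.
Add 14 hours 17 minutes leg 2 → 1:10 PM UTC (May 12).
Add 7 hours and 40 minutes layover in Kathmandu → 8:50 PM UTC.
Add 10 hours and 40 minutes leg 3 → 7:30 AM UTC (May 13).
Add 2 hours and 30 minutes layover in Auckland → 10:00 AM UTC.
Add 4 hours 12 minutes leg 4 → 2:12 PM UTC.
Meridia is UTC+10:30, so local arrival = 2:12 PM + 10:30 = 12:42 AM on May 14.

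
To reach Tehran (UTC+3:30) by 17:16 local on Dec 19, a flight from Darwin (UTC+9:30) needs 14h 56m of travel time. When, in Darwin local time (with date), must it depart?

Target arrival in UTC: 17:16 − 3:30 = 13:46 on Dec 19.
Subtract 14 hours 56 minutes → departure 22:50 UTC on Dec 18.
Darwin is UTC+9:30: 22:50 + 9:30 = 08:20 on Dec 19.

08:20 on Dec 19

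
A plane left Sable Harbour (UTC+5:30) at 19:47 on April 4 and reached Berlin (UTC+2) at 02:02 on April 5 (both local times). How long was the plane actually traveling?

Departure in UTC: 19:47 − 5:30 = 14:17 on Apr 4.
Arrival in UTC: 02:02 − 2:00 = 00:02 on Apr 5.
Elapsed = 00:02 − 14:17 (+1 day) = 9 hours 45 minutes.

9 hours 45 minutes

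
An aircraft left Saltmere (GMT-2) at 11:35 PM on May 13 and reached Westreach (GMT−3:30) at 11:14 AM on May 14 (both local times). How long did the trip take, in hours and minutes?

13 hours 9 minutes

Departure in UTC: 11:35 PM + 2:00 = 1:35 AM on May 14.
Arrival in UTC: 11:14 AM + 3:30 = 2:44 PM on May 14.
Elapsed = 2:44 PM − 1:35 AM = 13 hours 9 minutes.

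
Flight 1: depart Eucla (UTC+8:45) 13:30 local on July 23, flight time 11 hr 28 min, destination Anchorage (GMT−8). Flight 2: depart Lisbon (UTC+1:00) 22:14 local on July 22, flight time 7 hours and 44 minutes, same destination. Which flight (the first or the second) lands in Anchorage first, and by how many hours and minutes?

Flight 1 in UTC: 13:30 − 8:45 = 04:45 on Jul 23.
+11 hours and 28 minutes → arrive 16:13 UTC on Jul 23.
Flight 2 in UTC: 22:14 − 1:00 = 21:14 on Jul 22.
+7 hours 44 minutes → arrive 04:58 UTC on Jul 23.
Flight 2 lands earlier by 11 hours 15 minutes.

the second, by 11 hours 15 minutes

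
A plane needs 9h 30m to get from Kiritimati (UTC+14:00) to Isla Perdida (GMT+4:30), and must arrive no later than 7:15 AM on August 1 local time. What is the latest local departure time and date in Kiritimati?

Target arrival in UTC: 7:15 AM − 4:30 = 2:45 AM on Aug 1.
Subtract 9 hours and 30 minutes → departure 5:15 PM UTC on Jul 31.
Kiritimati is UTC+14:00: 5:15 PM + 14:00 = 7:15 AM on Aug 1.

7:15 AM on Aug 1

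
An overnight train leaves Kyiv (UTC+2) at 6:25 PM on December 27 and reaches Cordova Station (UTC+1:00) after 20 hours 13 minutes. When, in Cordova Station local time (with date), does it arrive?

1:38 PM on December 28

Cordova Station is 1:00 behind Kyiv.
After 20 hours 13 minutes it is 2:38 PM (Dec 28) in Kyiv.
Shift by the zone difference: 2:38 PM − 1:00 = 1:38 PM on Dec 28 in Cordova Station.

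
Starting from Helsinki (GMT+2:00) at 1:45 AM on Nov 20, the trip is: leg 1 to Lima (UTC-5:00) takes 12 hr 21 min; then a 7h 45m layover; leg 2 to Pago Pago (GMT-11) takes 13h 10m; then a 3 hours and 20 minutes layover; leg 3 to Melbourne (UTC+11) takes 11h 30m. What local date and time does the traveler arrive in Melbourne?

10:51 AM on November 22

Convert departure to UTC: 1:45 AM − 2:00 = 11:45 PM UTC on Nov 19.
Add 12 hours 21 minutes leg 1 → 12:06 PM UTC (Nov 20).
Add 7 hours and 45 minutes layover in Lima → 7:51 PM UTC.
Add 13 hours and 10 minutes leg 2 → 9:01 AM UTC (Nov 21).
Add 3 hours 20 minutes layover in Pago Pago → 12:21 PM UTC.
Add 11 hours 30 minutes leg 3 → 11:51 PM UTC.
Melbourne is UTC+11:00, so local arrival = 11:51 PM + 11:00 = 10:51 AM on Nov 22.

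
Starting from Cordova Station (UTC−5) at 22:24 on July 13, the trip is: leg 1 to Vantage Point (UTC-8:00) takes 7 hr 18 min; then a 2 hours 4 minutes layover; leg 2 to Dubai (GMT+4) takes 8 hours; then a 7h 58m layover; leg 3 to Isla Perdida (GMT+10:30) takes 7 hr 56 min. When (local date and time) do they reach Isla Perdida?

Convert departure to UTC: 22:24 + 5:00 = 03:24 UTC on Jul 14.
Add 7 hours and 18 minutes leg 1 → 10:42 UTC.
Add 2 hours and 4 minutes layover in Vantage Point → 12:46 UTC.
Add 8 hours leg 2 → 20:46 UTC.
Add 7 hours 58 minutes layover in Dubai → 04:44 UTC (Jul 15).
Add 7 hours 56 minutes leg 3 → 12:40 UTC.
Isla Perdida is UTC+10:30, so local arrival = 12:40 + 10:30 = 23:10 on Jul 15.

23:10 on Jul 15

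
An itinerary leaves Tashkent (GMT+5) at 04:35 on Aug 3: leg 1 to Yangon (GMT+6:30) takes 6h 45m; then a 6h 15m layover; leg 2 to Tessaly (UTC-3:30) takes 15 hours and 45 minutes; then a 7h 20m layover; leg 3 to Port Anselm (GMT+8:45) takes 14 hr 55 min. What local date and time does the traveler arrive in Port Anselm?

Convert departure to UTC: 04:35 − 5:00 = 23:35 UTC on Aug 2.
Add 6 hours and 45 minutes leg 1 → 06:20 UTC (Aug 3).
Add 6 hours 15 minutes layover in Yangon → 12:35 UTC.
Add 15 hours 45 minutes leg 2 → 04:20 UTC (Aug 4).
Add 7 hours 20 minutes layover in Tessaly → 11:40 UTC.
Add 14 hours and 55 minutes leg 3 → 02:35 UTC (Aug 5).
Port Anselm is UTC+8:45, so local arrival = 02:35 + 8:45 = 11:20 on Aug 5.

11:20 on August 5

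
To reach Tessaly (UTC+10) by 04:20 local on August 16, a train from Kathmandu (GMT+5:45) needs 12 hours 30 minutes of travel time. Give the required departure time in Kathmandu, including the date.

Target arrival in UTC: 04:20 − 10:00 = 18:20 on Aug 15.
Subtract 12 hours and 30 minutes → departure 05:50 UTC on Aug 15.
Kathmandu is UTC+5:45: 05:50 + 5:45 = 11:35 on Aug 15.

11:35 on August 15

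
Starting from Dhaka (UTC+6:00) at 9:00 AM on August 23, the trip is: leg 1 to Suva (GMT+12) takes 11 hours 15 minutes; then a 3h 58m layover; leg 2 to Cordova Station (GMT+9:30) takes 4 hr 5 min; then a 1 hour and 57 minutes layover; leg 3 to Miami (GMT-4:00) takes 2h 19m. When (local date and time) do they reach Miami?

10:34 PM on Aug 23

Convert departure to UTC: 9:00 AM − 6:00 = 3:00 AM UTC on Aug 23.
Add 11 hours 15 minutes leg 1 → 2:15 PM UTC.
Add 3 hours and 58 minutes layover in Suva → 6:13 PM UTC.
Add 4 hours and 5 minutes leg 2 → 10:18 PM UTC.
Add 1 hour 57 minutes layover in Cordova Station → 12:15 AM UTC (Aug 24).
Add 2 hours and 19 minutes leg 3 → 2:34 AM UTC.
Miami is UTC−4:00, so local arrival = 2:34 AM − 4:00 = 10:34 PM on Aug 23.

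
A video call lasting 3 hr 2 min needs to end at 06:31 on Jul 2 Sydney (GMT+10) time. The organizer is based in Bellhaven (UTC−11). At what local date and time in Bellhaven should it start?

06:29 on Jul 1

Target end time in UTC: 06:31 − 10:00 = 20:31 on Jul 1.
Subtract 3 hours 2 minutes → start 17:29 UTC on Jul 1.
Bellhaven is UTC−11:00: 17:29 − 11:00 = 06:29 on Jul 1.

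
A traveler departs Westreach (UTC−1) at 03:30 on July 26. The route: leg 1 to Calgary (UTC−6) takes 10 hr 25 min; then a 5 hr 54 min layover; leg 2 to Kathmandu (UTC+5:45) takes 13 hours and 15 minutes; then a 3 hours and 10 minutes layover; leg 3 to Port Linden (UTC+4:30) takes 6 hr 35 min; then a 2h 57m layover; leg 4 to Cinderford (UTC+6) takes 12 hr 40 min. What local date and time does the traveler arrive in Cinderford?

17:26 on Jul 28

Convert departure to UTC: 03:30 + 1:00 = 04:30 UTC on Jul 26.
Add 10 hours and 25 minutes leg 1 → 14:55 UTC.
Add 5 hours 54 minutes layover in Calgary → 20:49 UTC.
Add 13 hours 15 minutes leg 2 → 10:04 UTC (Jul 27).
Add 3 hours and 10 minutes layover in Kathmandu → 13:14 UTC.
Add 6 hours and 35 minutes leg 3 → 19:49 UTC.
Add 2 hours and 57 minutes layover in Port Linden → 22:46 UTC.
Add 12 hours and 40 minutes leg 4 → 11:26 UTC (Jul 28).
Cinderford is UTC+6:00, so local arrival = 11:26 + 6:00 = 17:26 on Jul 28.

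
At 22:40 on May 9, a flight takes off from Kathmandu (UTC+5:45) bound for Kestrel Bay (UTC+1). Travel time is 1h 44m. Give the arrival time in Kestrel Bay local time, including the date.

Kestrel Bay is 4:45 behind Kathmandu.
After 1 hour and 44 minutes it is 00:24 (May 10) in Kathmandu.
Shift by the zone difference: 00:24 − 4:45 = 19:39 on May 9 in Kestrel Bay.

19:39 on May 9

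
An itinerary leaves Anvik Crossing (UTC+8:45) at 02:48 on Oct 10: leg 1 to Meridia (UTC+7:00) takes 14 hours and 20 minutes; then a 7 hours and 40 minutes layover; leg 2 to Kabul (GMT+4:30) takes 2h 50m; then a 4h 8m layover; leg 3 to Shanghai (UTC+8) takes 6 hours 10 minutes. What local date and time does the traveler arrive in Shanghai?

Convert departure to UTC: 02:48 − 8:45 = 18:03 UTC on Oct 9.
Add 14 hours and 20 minutes leg 1 → 08:23 UTC (Oct 10).
Add 7 hours and 40 minutes layover in Meridia → 16:03 UTC.
Add 2 hours 50 minutes leg 2 → 18:53 UTC.
Add 4 hours and 8 minutes layover in Kabul → 23:01 UTC.
Add 6 hours and 10 minutes leg 3 → 05:11 UTC (Oct 11).
Shanghai is UTC+8:00, so local arrival = 05:11 + 8:00 = 13:11 on Oct 11.

13:11 on October 11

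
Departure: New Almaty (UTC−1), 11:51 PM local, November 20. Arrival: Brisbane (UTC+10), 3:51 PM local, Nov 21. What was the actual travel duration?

5 hours

Departure in UTC: 11:51 PM + 1:00 = 12:51 AM on Nov 21.
Arrival in UTC: 3:51 PM − 10:00 = 5:51 AM on Nov 21.
Elapsed = 5:51 AM − 12:51 AM = 5 hours.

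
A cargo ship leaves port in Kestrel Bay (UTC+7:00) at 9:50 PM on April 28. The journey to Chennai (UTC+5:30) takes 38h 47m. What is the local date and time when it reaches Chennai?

11:07 AM on Apr 30

Convert departure to UTC: 9:50 PM − 7:00 = 2:50 PM UTC on Apr 28.
Add 38 hours 47 minutes travel time → 5:37 AM UTC (Apr 30).
Chennai is UTC+5:30, so local arrival = 5:37 AM + 5:30 = 11:07 AM on Apr 30.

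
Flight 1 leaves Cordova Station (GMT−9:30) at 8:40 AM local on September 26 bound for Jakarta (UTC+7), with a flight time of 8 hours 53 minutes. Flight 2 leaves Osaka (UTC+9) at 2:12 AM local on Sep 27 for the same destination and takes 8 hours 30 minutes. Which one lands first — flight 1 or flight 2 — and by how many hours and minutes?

the second, by 1 hour 21 minutes

Flight 1 in UTC: 8:40 AM + 9:30 = 6:10 PM on Sep 26.
+8 hours and 53 minutes → arrive 3:03 AM UTC on Sep 27.
Flight 2 in UTC: 2:12 AM − 9:00 = 5:12 PM on Sep 26.
+8 hours and 30 minutes → arrive 1:42 AM UTC on Sep 27.
Flight 2 lands earlier by 1 hour 21 minutes.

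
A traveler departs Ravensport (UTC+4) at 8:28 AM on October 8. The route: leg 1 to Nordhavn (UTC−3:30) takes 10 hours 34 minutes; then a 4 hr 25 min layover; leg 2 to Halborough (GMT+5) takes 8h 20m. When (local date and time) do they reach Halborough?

8:47 AM on October 9

Convert departure to UTC: 8:28 AM − 4:00 = 4:28 AM UTC on Oct 8.
Add 10 hours 34 minutes leg 1 → 3:02 PM UTC.
Add 4 hours 25 minutes layover in Nordhavn → 7:27 PM UTC.
Add 8 hours 20 minutes leg 2 → 3:47 AM UTC (Oct 9).
Halborough is UTC+5:00, so local arrival = 3:47 AM + 5:00 = 8:47 AM on Oct 9.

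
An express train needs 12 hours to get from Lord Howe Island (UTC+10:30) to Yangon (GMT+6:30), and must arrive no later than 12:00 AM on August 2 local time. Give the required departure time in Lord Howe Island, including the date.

Target arrival in UTC: 12:00 AM − 6:30 = 5:30 PM on Aug 1.
Subtract 12 hours → departure 5:30 AM UTC on Aug 1.
Lord Howe Island is UTC+10:30: 5:30 AM + 10:30 = 4:00 PM on Aug 1.

4:00 PM on August 1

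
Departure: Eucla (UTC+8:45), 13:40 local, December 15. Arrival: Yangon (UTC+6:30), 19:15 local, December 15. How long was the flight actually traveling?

7 hours 50 minutes

Yangon is 2:15 behind Eucla.
Clock-face elapsed time (ignoring zones) is 5 hours 35 minutes.
Actual elapsed = 5 hours 35 minutes + 2:15 = 7 hours 50 minutes.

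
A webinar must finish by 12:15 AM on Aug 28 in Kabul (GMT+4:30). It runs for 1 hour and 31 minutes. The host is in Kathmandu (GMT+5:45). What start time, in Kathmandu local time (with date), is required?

11:59 PM on Aug 27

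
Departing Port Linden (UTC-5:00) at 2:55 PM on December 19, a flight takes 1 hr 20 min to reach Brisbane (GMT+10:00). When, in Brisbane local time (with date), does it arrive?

7:15 AM on December 20

Convert departure to UTC: 2:55 PM + 5:00 = 7:55 PM UTC on Dec 19.
Add 1 hour 20 minutes travel time → 9:15 PM UTC.
Brisbane is UTC+10:00, so local arrival = 9:15 PM + 10:00 = 7:15 AM on Dec 20.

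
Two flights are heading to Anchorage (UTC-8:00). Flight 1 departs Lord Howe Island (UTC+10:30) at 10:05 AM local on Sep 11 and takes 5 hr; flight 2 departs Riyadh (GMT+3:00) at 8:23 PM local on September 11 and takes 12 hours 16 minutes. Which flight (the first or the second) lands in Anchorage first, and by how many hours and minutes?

Flight 1 in UTC: 10:05 AM − 10:30 = 11:35 PM on Sep 10.
+5 hours → arrive 4:35 AM UTC on Sep 11.
Flight 2 in UTC: 8:23 PM − 3:00 = 5:23 PM on Sep 11.
+12 hours 16 minutes → arrive 5:39 AM UTC on Sep 12.
Flight 1 lands earlier by 25 hours 4 minutes.

the first, by 25 hours 4 minutes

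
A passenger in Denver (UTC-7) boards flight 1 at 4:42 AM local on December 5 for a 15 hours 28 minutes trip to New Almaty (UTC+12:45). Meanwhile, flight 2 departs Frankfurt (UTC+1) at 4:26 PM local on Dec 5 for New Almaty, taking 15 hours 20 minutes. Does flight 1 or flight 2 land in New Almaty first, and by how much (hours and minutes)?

the first, by 3 hours 36 minutes

Flight 1 in UTC: 4:42 AM + 7:00 = 11:42 AM on Dec 5.
+15 hours 28 minutes → arrive 3:10 AM UTC on Dec 6.
Flight 2 in UTC: 4:26 PM − 1:00 = 3:26 PM on Dec 5.
+15 hours and 20 minutes → arrive 6:46 AM UTC on Dec 6.
Flight 1 lands earlier by 3 hours 36 minutes.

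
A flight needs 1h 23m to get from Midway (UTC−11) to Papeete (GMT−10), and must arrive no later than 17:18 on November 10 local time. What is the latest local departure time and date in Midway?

Target arrival in UTC: 17:18 + 10:00 = 03:18 on Nov 11.
Subtract 1 hour 23 minutes → departure 01:55 UTC on Nov 11.
Midway is UTC−11:00: 01:55 − 11:00 = 14:55 on Nov 10.

14:55 on Nov 10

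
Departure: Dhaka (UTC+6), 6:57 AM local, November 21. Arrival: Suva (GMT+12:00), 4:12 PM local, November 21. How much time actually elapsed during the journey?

Suva is 6:00 ahead of Dhaka.
Clock-face elapsed time (ignoring zones) is 9 hours 15 minutes.
Actual elapsed = 9 hours 15 minutes − 6:00 = 3 hours 15 minutes.

3 hours 15 minutes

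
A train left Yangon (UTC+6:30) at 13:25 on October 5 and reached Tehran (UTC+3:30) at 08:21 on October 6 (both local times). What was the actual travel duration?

Departure in UTC: 13:25 − 6:30 = 06:55 on Oct 5.
Arrival in UTC: 08:21 − 3:30 = 04:51 on Oct 6.
Elapsed = 04:51 − 06:55 (+1 day) = 21 hours 56 minutes.

21 hours 56 minutes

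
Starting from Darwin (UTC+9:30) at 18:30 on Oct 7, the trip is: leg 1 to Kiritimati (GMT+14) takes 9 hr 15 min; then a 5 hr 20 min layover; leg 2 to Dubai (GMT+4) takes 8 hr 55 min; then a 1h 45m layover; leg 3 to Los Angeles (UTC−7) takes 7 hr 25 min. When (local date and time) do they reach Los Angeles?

10:40 on October 8

Convert departure to UTC: 18:30 − 9:30 = 09:00 UTC on Oct 7.
Add 9 hours 15 minutes leg 1 → 18:15 UTC.
Add 5 hours and 20 minutes layover in Kiritimati → 23:35 UTC.
Add 8 hours and 55 minutes leg 2 → 08:30 UTC (Oct 8).
Add 1 hour 45 minutes layover in Dubai → 10:15 UTC.
Add 7 hours 25 minutes leg 3 → 17:40 UTC.
Los Angeles is UTC−7:00, so local arrival = 17:40 − 7:00 = 10:40 on Oct 8.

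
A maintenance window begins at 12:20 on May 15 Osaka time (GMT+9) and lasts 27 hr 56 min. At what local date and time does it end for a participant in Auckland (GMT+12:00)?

Convert start to UTC: 12:20 − 9:00 = 03:20 UTC on May 15.
Add 27 hours and 56 minutes duration → 07:16 UTC (May 16).
Auckland is UTC+12:00, so local end time = 07:16 + 12:00 = 19:16 on May 16.

19:16 on May 16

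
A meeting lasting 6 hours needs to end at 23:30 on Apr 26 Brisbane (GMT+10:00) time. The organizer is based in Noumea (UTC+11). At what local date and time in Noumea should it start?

Target end time in UTC: 23:30 − 10:00 = 13:30 on Apr 26.
Subtract 6 hours → start 07:30 UTC on Apr 26.
Noumea is UTC+11:00: 07:30 + 11:00 = 18:30 on Apr 26.

18:30 on Apr 26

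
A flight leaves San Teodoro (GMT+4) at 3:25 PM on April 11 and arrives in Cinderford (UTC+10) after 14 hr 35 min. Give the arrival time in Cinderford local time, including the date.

12:00 PM on Apr 12

Convert departure to UTC: 3:25 PM − 4:00 = 11:25 AM UTC on Apr 11.
Add 14 hours and 35 minutes travel time → 2:00 AM UTC (Apr 12).
Cinderford is UTC+10:00, so local arrival = 2:00 AM + 10:00 = 12:00 PM on Apr 12.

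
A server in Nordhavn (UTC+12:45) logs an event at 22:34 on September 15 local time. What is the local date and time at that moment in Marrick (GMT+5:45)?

15:34 on September 15

In UTC: 22:34 − 12:45 = 09:49 on Sep 15.
Marrick is UTC+5:45: 09:49 + 5:45 = 15:34 on Sep 15.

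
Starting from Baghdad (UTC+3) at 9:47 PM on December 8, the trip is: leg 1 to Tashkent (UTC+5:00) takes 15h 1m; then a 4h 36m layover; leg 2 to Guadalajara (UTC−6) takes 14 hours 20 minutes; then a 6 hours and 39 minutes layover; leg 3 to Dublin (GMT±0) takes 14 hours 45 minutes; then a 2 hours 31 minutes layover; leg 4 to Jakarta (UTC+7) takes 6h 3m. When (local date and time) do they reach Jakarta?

Convert departure to UTC: 9:47 PM − 3:00 = 6:47 PM UTC on Dec 8.
Add 15 hours 1 minute leg 1 → 9:48 AM UTC (Dec 9).
Add 4 hours 36 minutes layover in Tashkent → 2:24 PM UTC.
Add 14 hours 20 minutes leg 2 → 4:44 AM UTC (Dec 10).
Add 6 hours and 39 minutes layover in Guadalajara → 11:23 AM UTC.
Add 14 hours 45 minutes leg 3 → 2:08 AM UTC (Dec 11).
Add 2 hours 31 minutes layover in Dublin → 4:39 AM UTC.
Add 6 hours and 3 minutes leg 4 → 10:42 AM UTC.
Jakarta is UTC+7:00, so local arrival = 10:42 AM + 7:00 = 5:42 PM on Dec 11.

5:42 PM on Dec 11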